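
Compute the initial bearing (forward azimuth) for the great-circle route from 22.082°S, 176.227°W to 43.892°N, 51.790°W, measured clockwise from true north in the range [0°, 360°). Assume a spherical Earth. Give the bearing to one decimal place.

Δλ = -51.790 − -176.227 = 124.437°.
θ = atan2( sin Δλ · cos φ₂ , cos φ₁ · sin φ₂ − sin φ₁ · cos φ₂ · cos Δλ )
  = atan2(0.59435, 0.48924) = 50.540° → normalised to [0°, 360°): 50.540°.

50.5°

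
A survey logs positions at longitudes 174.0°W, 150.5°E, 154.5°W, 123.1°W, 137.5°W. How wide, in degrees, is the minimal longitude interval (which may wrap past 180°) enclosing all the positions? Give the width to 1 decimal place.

86.4°

Sort the longitudes: -174.0°, -154.5°, -137.5°, -123.1°, +150.5°.
Eastward gaps between consecutive values (wrapping around): 19.5°, 17.0°, 14.4°, 273.6°, 35.5°.
Largest gap = 273.6° ⇒ minimal covering band is its complement: 360° − 273.6° = 86.4°.
Band runs from +150.5° eastward to -123.1°, crossing the antimeridian.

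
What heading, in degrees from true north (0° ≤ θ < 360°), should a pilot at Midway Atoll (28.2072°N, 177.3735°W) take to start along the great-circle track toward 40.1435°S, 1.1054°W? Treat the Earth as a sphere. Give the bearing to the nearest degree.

167°

Δλ = -1.1054 − -177.3735 = 176.2681°.
θ = atan2( sin Δλ · cos φ₂ , cos φ₁ · sin φ₂ − sin φ₁ · cos φ₂ · cos Δλ )
  = atan2(0.04976, -0.20759) = 166.522° → normalised to [0°, 360°): 166.522°.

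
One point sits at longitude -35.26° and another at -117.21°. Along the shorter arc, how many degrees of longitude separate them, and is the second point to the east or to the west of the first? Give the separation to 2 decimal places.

Raw difference: -117.21 − -35.26 = -81.95°.
Normalise into (−180°, 180°]: -81.95° stays -81.95°.
Negative ⇒ the second point lies to the west; separation 81.95°.

81.95° west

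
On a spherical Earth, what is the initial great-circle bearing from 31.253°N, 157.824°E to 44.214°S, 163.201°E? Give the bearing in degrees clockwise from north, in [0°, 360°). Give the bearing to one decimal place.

Δλ = 163.201 − 157.824 = 5.377°.
θ = atan2( sin Δλ · cos φ₂ , cos φ₁ · sin φ₂ − sin φ₁ · cos φ₂ · cos Δλ )
  = atan2(0.06716, -0.96637) = 176.024° → normalised to [0°, 360°): 176.024°.

176.0°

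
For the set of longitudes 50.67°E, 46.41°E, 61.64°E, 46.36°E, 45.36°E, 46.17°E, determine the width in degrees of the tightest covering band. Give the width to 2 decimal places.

16.28°

Sort the longitudes: +45.36°, +46.17°, +46.36°, +46.41°, +50.67°, +61.64°.
Eastward gaps between consecutive values (wrapping around): 0.81°, 0.19°, 0.05°, 4.26°, 10.97°, 343.72°.
Largest gap = 343.72° ⇒ minimal covering band is its complement: 360° − 343.72° = 16.28°.
Band runs from +45.36° eastward to +61.64°.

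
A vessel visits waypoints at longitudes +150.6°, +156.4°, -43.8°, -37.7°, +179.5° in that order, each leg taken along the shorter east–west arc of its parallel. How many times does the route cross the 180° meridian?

2

Leg 1: +150.6° → +156.4°, shortest Δλ = 5.8° (east) — does not cross 180°.
Leg 2: +156.4° → -43.8°, shortest Δλ = 159.8° (east) — crosses 180°.
Leg 3: -43.8° → -37.7°, shortest Δλ = 6.1° (east) — does not cross 180°.
Leg 4: -37.7° → +179.5°, shortest Δλ = -142.8° (west) — crosses 180°.
Total crossings: 2.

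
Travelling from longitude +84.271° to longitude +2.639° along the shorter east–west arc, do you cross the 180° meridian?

Signed shortest Δλ = ((2.639 − 84.271 + 180) mod 360) − 180 = -81.632°.
Going west by 81.632° from +84.271° reaches +2.639° without touching 180°.

No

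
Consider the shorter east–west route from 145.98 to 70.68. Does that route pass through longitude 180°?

Signed shortest Δλ = ((70.68 − 145.98 + 180) mod 360) − 180 = -75.3°.
Going west by 75.3° from +145.98° reaches +70.68° without touching 180°.

No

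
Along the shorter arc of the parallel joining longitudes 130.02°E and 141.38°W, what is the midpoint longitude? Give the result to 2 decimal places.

174.32°E

Signed shortest Δλ from +130.02° to -141.38° is +88.60°.
Midpoint longitude = +130.02° + (+88.60°)/2 = +130.02° + 44.30° = +174.32°.
(The naïve average (+130.02 + -141.38)/2 = -5.68° is on the wrong side of the globe.)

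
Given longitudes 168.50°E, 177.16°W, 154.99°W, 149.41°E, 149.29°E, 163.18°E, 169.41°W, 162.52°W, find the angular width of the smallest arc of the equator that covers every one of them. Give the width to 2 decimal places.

55.72°

Sort the longitudes: -177.16°, -169.41°, -162.52°, -154.99°, +149.29°, +149.41°, +163.18°, +168.50°.
Eastward gaps between consecutive values (wrapping around): 7.75°, 6.89°, 7.53°, 304.28°, 0.12°, 13.77°, 5.32°, 14.34°.
Largest gap = 304.28° ⇒ minimal covering band is its complement: 360° − 304.28° = 55.72°.
Band runs from +149.29° eastward to -154.99°, crossing the antimeridian.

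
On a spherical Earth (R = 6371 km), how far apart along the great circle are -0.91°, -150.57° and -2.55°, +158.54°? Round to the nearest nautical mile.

Δλ = 158.54 − -150.57 = 309.11°; wrapped into (−180°, 180°]: -50.89°.
Δφ = -2.55 − -0.91 = -1.64°.
a = sin²(Δφ/2) + cos φ₁ · cos φ₂ · sin²(Δλ/2) = 0.184593.
c = 2·atan2(√a, √(1−a)) = 0.88819 rad → d = 6371·c ≈ 5658.69 km ≈ 3055.45 nmi.

3055 nmi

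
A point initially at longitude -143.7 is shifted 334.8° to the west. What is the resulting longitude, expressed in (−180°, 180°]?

-118.5°

Start at -143.7°; shift −334.8° → -478.5°.
-478.5° lies outside (−180°, 180°]; add 360° → -118.5°.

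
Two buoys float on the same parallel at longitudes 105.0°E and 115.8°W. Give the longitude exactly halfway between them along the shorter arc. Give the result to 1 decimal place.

Signed shortest Δλ from +105.0° to -115.8° is +139.2°.
Midpoint longitude = +105.0° + (+139.2°)/2 = +105.0° + 69.6° = +174.6°.
(The naïve average (+105.0 + -115.8)/2 = -5.4° is on the wrong side of the globe.)

174.6°E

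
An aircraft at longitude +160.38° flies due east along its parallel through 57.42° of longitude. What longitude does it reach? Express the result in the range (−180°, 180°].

-142.20°

Start at +160.38°; shift +57.42° → +217.80°.
+217.80° lies outside (−180°, 180°]; subtract 360° → -142.20°.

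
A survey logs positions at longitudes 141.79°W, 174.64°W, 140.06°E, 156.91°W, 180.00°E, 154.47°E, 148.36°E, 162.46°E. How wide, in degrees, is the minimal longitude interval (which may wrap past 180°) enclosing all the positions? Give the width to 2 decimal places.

Sort the longitudes: -174.64°, -156.91°, -141.79°, +140.06°, +148.36°, +154.47°, +162.46°, +180.00°.
Eastward gaps between consecutive values (wrapping around): 17.73°, 15.12°, 281.85°, 8.30°, 6.11°, 7.99°, 17.54°, 5.36°.
Largest gap = 281.85° ⇒ minimal covering band is its complement: 360° − 281.85° = 78.15°.
Band runs from +140.06° eastward to -141.79°, crossing the antimeridian.

78.15°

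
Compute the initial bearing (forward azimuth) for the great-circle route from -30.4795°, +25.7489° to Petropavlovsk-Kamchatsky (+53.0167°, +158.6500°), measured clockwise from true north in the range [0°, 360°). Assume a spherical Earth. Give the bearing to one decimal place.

42.5°

Δλ = 158.6500 − 25.7489 = 132.9011°.
θ = atan2( sin Δλ · cos φ₂ , cos φ₁ · sin φ₂ − sin φ₁ · cos φ₂ · cos Δλ )
  = atan2(0.44068, 0.48070) = 42.512° → normalised to [0°, 360°): 42.512°.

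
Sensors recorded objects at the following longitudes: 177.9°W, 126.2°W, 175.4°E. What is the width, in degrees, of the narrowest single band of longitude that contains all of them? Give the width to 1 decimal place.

58.4°

Sort the longitudes: -177.9°, -126.2°, +175.4°.
Eastward gaps between consecutive values (wrapping around): 51.7°, 301.6°, 6.7°.
Largest gap = 301.6° ⇒ minimal covering band is its complement: 360° − 301.6° = 58.4°.
Band runs from +175.4° eastward to -126.2°, crossing the antimeridian.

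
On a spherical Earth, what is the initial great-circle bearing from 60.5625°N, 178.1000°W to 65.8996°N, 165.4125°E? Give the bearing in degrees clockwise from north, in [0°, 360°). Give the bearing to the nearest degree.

313°

Δλ = 165.4125 − -178.1000 = 343.5125°; wrapped into (−180°, 180°]: -16.4875°.
θ = atan2( sin Δλ · cos φ₂ , cos φ₁ · sin φ₂ − sin φ₁ · cos φ₂ · cos Δλ )
  = atan2(-0.11589, 0.10764) = -47.114° → normalised to [0°, 360°): 312.886°.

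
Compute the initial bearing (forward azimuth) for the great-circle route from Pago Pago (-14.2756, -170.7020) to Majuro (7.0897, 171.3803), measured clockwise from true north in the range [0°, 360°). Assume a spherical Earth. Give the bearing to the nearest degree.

Δλ = 171.3803 − -170.7020 = 342.0823°; wrapped into (−180°, 180°]: -17.9177°.
θ = atan2( sin Δλ · cos φ₂ , cos φ₁ · sin φ₂ − sin φ₁ · cos φ₂ · cos Δλ )
  = atan2(-0.30530, 0.35244) = -40.900° → normalised to [0°, 360°): 319.100°.

319°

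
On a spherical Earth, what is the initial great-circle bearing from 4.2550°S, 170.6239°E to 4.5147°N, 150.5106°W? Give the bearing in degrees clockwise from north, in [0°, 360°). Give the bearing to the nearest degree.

Δλ = -150.5106 − 170.6239 = -321.1345°; wrapped into (−180°, 180°]: 38.8655°.
θ = atan2( sin Δλ · cos φ₂ , cos φ₁ · sin φ₂ − sin φ₁ · cos φ₂ · cos Δλ )
  = atan2(0.62555, 0.13609) = 77.726° → normalised to [0°, 360°): 77.726°.

78°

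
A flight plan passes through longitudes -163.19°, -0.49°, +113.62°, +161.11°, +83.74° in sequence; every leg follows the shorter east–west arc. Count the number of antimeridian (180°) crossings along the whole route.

Leg 1: -163.19° → -0.49°, shortest Δλ = 162.7° (east) — does not cross 180°.
Leg 2: -0.49° → +113.62°, shortest Δλ = 114.11° (east) — does not cross 180°.
Leg 3: +113.62° → +161.11°, shortest Δλ = 47.49° (east) — does not cross 180°.
Leg 4: +161.11° → +83.74°, shortest Δλ = -77.37° (west) — does not cross 180°.
Total crossings: 0.

0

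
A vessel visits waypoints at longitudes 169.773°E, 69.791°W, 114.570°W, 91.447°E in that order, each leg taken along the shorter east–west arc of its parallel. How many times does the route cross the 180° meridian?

2

Leg 1: +169.773° → -69.791°, shortest Δλ = 120.436° (east) — crosses 180°.
Leg 2: -69.791° → -114.570°, shortest Δλ = -44.779° (west) — does not cross 180°.
Leg 3: -114.570° → +91.447°, shortest Δλ = -153.983° (west) — crosses 180°.
Total crossings: 2.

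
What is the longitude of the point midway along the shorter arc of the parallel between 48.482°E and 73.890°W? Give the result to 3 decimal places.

Signed shortest Δλ from +48.482° to -73.890° is -122.372°.
Midpoint longitude = +48.482° + (-122.372°)/2 = +48.482° − 61.186° = -12.704°.

12.704°W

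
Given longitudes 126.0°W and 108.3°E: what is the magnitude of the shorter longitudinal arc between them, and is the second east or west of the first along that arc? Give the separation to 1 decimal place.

Raw difference: 108.3 − -126.0 = 234.3°.
Normalise into (−180°, 180°]: 234.3° − 360° = -125.7°.
Negative ⇒ the second point lies to the west; separation 125.7°.

125.7° west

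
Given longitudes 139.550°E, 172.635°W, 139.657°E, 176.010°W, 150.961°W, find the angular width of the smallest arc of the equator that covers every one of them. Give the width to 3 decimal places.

Sort the longitudes: -176.010°, -172.635°, -150.961°, +139.550°, +139.657°.
Eastward gaps between consecutive values (wrapping around): 3.375°, 21.674°, 290.511°, 0.107°, 44.333°.
Largest gap = 290.511° ⇒ minimal covering band is its complement: 360° − 290.511° = 69.489°.
Band runs from +139.550° eastward to -150.961°, crossing the antimeridian.

69.489°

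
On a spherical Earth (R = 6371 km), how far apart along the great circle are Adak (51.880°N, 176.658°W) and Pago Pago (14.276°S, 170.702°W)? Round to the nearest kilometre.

Δλ = -170.702 − -176.658 = 5.956°.
Δφ = -14.276 − 51.880 = -66.156°.
a = sin²(Δφ/2) + cos φ₁ · cos φ₂ · sin²(Δλ/2) = 0.299491.
c = 2·atan2(√a, √(1−a)) = 1.15817 rad → d = 6371·c ≈ 7378.69 km.

7379 km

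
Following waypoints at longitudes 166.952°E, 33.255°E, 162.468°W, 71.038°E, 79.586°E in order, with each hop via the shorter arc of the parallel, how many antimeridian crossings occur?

2

Leg 1: +166.952° → +33.255°, shortest Δλ = -133.697° (west) — does not cross 180°.
Leg 2: +33.255° → -162.468°, shortest Δλ = 164.277° (east) — crosses 180°.
Leg 3: -162.468° → +71.038°, shortest Δλ = -126.494° (west) — crosses 180°.
Leg 4: +71.038° → +79.586°, shortest Δλ = 8.548° (east) — does not cross 180°.
Total crossings: 2.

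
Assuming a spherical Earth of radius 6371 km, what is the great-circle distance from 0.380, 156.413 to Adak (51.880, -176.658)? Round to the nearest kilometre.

Δλ = -176.658 − 156.413 = -333.071°; wrapped into (−180°, 180°]: 26.929°.
Δφ = 51.880 − 0.380 = 51.500°.
a = sin²(Δφ/2) + cos φ₁ · cos φ₂ · sin²(Δλ/2) = 0.222210.
c = 2·atan2(√a, √(1−a)) = 0.98174 rad → d = 6371·c ≈ 6254.64 km.

6255 km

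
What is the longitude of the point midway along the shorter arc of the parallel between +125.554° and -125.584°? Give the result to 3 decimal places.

Signed shortest Δλ from +125.554° to -125.584° is +108.862°.
Midpoint longitude = +125.554° + (+108.862°)/2 = +125.554° + 54.431° = +179.985°.
(The naïve average (+125.554 + -125.584)/2 = -0.015° is on the wrong side of the globe.)

+179.985°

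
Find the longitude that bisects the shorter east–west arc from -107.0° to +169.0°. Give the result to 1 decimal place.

Signed shortest Δλ from -107.0° to +169.0° is -84.0°.
Midpoint longitude = -107.0° + (-84.0°)/2 = -107.0° − 42.0° = -149.0°.
(The naïve average (-107.0 + +169.0)/2 = 31.0° is on the wrong side of the globe.)

-149.0°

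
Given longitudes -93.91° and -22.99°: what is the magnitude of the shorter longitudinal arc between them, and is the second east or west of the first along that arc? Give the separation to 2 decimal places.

Raw difference: -22.99 − -93.91 = 70.92°.
Normalise into (−180°, 180°]: 70.92° stays 70.92°.
Positive ⇒ the second point lies to the east; separation 70.92°.

70.92° east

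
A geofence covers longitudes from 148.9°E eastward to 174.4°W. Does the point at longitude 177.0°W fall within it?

Yes

Band width going east from +148.9° to -174.4°: ((-174.4 − 148.9) mod 360) = 36.7°.
Offset of -177.0° east of the west edge: ((-177.0 − 148.9) mod 360) = 34.1°.
34.1° ≤ 36.7° ⇒ inside.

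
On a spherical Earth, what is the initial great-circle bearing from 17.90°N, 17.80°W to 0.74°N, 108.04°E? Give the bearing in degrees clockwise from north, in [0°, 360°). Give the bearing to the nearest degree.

Δλ = 108.04 − -17.80 = 125.84°.
θ = atan2( sin Δλ · cos φ₂ , cos φ₁ · sin φ₂ − sin φ₁ · cos φ₂ · cos Δλ )
  = atan2(0.81059, 0.19224) = 76.658° → normalised to [0°, 360°): 76.658°.

77°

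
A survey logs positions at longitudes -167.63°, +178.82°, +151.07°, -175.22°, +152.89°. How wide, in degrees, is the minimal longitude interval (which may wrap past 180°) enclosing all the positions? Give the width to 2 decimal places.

41.30°

Sort the longitudes: -175.22°, -167.63°, +151.07°, +152.89°, +178.82°.
Eastward gaps between consecutive values (wrapping around): 7.59°, 318.70°, 1.82°, 25.93°, 5.96°.
Largest gap = 318.70° ⇒ minimal covering band is its complement: 360° − 318.70° = 41.30°.
Band runs from +151.07° eastward to -167.63°, crossing the antimeridian.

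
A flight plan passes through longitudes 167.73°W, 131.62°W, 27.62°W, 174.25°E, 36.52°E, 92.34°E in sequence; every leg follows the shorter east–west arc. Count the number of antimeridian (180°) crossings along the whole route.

1

Leg 1: -167.73° → -131.62°, shortest Δλ = 36.11° (east) — does not cross 180°.
Leg 2: -131.62° → -27.62°, shortest Δλ = 104.0° (east) — does not cross 180°.
Leg 3: -27.62° → +174.25°, shortest Δλ = -158.13° (west) — crosses 180°.
Leg 4: +174.25° → +36.52°, shortest Δλ = -137.73° (west) — does not cross 180°.
Leg 5: +36.52° → +92.34°, shortest Δλ = 55.82° (east) — does not cross 180°.
Total crossings: 1.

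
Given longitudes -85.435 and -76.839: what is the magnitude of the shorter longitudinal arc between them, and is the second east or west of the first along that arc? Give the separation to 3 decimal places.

Raw difference: -76.839 − -85.435 = 8.596°.
Normalise into (−180°, 180°]: 8.596° stays 8.596°.
Positive ⇒ the second point lies to the east; separation 8.596°.

8.596° east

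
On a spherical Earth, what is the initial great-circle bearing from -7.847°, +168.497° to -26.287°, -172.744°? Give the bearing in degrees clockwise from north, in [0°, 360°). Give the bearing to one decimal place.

138.2°

Δλ = -172.744 − 168.497 = -341.241°; wrapped into (−180°, 180°]: 18.759°.
θ = atan2( sin Δλ · cos φ₂ , cos φ₁ · sin φ₂ − sin φ₁ · cos φ₂ · cos Δλ )
  = atan2(0.28833, -0.32281) = 138.229° → normalised to [0°, 360°): 138.229°.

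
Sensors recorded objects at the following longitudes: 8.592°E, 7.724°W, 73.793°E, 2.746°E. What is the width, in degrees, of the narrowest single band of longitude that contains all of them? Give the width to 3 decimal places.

Sort the longitudes: -7.724°, +2.746°, +8.592°, +73.793°.
Eastward gaps between consecutive values (wrapping around): 10.470°, 5.846°, 65.201°, 278.483°.
Largest gap = 278.483° ⇒ minimal covering band is its complement: 360° − 278.483° = 81.517°.
Band runs from -7.724° eastward to +73.793°.

81.517°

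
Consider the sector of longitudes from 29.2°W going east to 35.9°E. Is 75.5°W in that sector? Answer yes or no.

Band width going east from -29.2° to +35.9°: ((35.9 − -29.2) mod 360) = 65.1°.
Offset of -75.5° east of the west edge: ((-75.5 − -29.2) mod 360) = 313.7°.
313.7° > 65.1° ⇒ outside.

No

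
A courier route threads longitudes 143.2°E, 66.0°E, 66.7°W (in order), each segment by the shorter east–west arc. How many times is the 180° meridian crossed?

0

Leg 1: +143.2° → +66.0°, shortest Δλ = -77.2° (west) — does not cross 180°.
Leg 2: +66.0° → -66.7°, shortest Δλ = -132.7° (west) — does not cross 180°.
Total crossings: 0.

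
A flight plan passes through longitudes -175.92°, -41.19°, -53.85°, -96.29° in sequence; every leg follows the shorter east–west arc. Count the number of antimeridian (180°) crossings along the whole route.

0

Leg 1: -175.92° → -41.19°, shortest Δλ = 134.73° (east) — does not cross 180°.
Leg 2: -41.19° → -53.85°, shortest Δλ = -12.66° (west) — does not cross 180°.
Leg 3: -53.85° → -96.29°, shortest Δλ = -42.44° (west) — does not cross 180°.
Total crossings: 0.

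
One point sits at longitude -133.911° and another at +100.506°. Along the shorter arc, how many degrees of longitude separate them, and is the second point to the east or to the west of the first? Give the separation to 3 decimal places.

125.583° west

Raw difference: 100.506 − -133.911 = 234.417°.
Normalise into (−180°, 180°]: 234.417° − 360° = -125.583°.
Negative ⇒ the second point lies to the west; separation 125.583°.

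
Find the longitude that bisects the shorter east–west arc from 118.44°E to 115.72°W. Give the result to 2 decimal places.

178.64°W

Signed shortest Δλ from +118.44° to -115.72° is +125.84°.
Midpoint longitude = +118.44° + (+125.84°)/2 = +118.44° + 62.92° = +181.36°.
Normalise into (−180°, 180°]: -178.64°.
(The naïve average (+118.44 + -115.72)/2 = 1.36° is on the wrong side of the globe.)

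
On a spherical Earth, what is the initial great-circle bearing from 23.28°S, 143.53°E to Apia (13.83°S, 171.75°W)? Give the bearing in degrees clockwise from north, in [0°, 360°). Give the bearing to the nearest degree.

Δλ = -171.75 − 143.53 = -315.28°; wrapped into (−180°, 180°]: 44.72°.
θ = atan2( sin Δλ · cos φ₂ , cos φ₁ · sin φ₂ − sin φ₁ · cos φ₂ · cos Δλ )
  = atan2(0.68324, 0.05311) = 85.555° → normalised to [0°, 360°): 85.555°.

86°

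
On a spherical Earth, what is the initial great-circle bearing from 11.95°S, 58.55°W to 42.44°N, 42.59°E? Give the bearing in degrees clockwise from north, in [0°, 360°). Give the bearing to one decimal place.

48.9°

Δλ = 42.59 − -58.55 = 101.14°.
θ = atan2( sin Δλ · cos φ₂ , cos φ₁ · sin φ₂ − sin φ₁ · cos φ₂ · cos Δλ )
  = atan2(0.72408, 0.63067) = 48.944° → normalised to [0°, 360°): 48.944°.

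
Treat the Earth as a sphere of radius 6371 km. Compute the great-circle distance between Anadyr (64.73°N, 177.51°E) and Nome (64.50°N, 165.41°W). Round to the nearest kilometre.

Δλ = -165.41 − 177.51 = -342.92°; wrapped into (−180°, 180°]: 17.08°.
Δφ = 64.50 − 64.73 = -0.23°.
a = sin²(Δφ/2) + cos φ₁ · cos φ₂ · sin²(Δλ/2) = 0.004057.
c = 2·atan2(√a, √(1−a)) = 0.12747 rad → d = 6371·c ≈ 812.12 km.

812 km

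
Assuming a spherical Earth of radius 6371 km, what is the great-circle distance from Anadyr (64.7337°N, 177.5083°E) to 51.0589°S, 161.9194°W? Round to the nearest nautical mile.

7018 nmi

Δλ = -161.9194 − 177.5083 = -339.4277°; wrapped into (−180°, 180°]: 20.5723°.
Δφ = -51.0589 − 64.7337 = -115.7926°.
a = sin²(Δφ/2) + cos φ₁ · cos φ₂ · sin²(Δλ/2) = 0.726111.
c = 2·atan2(√a, √(1−a)) = 2.04005 rad → d = 6371·c ≈ 12997.17 km ≈ 7017.91 nmi.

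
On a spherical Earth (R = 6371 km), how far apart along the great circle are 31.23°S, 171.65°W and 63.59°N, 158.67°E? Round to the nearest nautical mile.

5866 nmi

Δλ = 158.67 − -171.65 = 330.32°; wrapped into (−180°, 180°]: -29.68°.
Δφ = 63.59 − -31.23 = 94.82°.
a = sin²(Δφ/2) + cos φ₁ · cos φ₂ · sin²(Δλ/2) = 0.566962.
c = 2·atan2(√a, √(1−a)) = 1.70512 rad → d = 6371·c ≈ 10863.35 km ≈ 5865.74 nmi.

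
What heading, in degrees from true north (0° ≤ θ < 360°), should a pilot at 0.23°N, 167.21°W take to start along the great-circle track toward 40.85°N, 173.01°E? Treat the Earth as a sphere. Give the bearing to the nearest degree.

339°

Δλ = 173.01 − -167.21 = 340.22°; wrapped into (−180°, 180°]: -19.78°.
θ = atan2( sin Δλ · cos φ₂ , cos φ₁ · sin φ₂ − sin φ₁ · cos φ₂ · cos Δλ )
  = atan2(-0.25598, 0.65122) = -21.459° → normalised to [0°, 360°): 338.541°.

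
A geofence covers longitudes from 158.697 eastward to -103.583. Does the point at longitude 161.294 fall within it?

Yes

Band width going east from +158.697° to -103.583°: ((-103.583 − 158.697) mod 360) = 97.720°.
Offset of +161.294° east of the west edge: ((161.294 − 158.697) mod 360) = 2.597°.
2.597° ≤ 97.720° ⇒ inside.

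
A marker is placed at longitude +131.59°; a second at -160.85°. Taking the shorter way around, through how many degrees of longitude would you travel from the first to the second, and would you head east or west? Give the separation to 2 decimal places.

67.56° east

Raw difference: -160.85 − 131.59 = -292.44°.
Normalise into (−180°, 180°]: -292.44° + 360° = 67.56°.
Positive ⇒ the second point lies to the east; separation 67.56°.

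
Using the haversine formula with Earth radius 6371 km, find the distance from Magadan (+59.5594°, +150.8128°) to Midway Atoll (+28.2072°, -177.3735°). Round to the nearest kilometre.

4237 km

Δλ = -177.3735 − 150.8128 = -328.1863°; wrapped into (−180°, 180°]: 31.8137°.
Δφ = 28.2072 − 59.5594 = -31.3522°.
a = sin²(Δφ/2) + cos φ₁ · cos φ₂ · sin²(Δλ/2) = 0.106545.
c = 2·atan2(√a, √(1−a)) = 0.66501 rad → d = 6371·c ≈ 4236.79 km.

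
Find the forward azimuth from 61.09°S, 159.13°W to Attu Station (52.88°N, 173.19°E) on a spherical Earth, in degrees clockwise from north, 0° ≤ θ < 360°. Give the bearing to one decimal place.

341.8°

Δλ = 173.19 − -159.13 = 332.32°; wrapped into (−180°, 180°]: -27.68°.
θ = atan2( sin Δλ · cos φ₂ , cos φ₁ · sin φ₂ − sin φ₁ · cos φ₂ · cos Δλ )
  = atan2(-0.28034, 0.85330) = -18.187° → normalised to [0°, 360°): 341.813°.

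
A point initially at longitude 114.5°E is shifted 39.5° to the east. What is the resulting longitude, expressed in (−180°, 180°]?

154.0°E

Start at +114.5°; shift +39.5° → +154.0°.
+154.0° already lies in (−180°, 180°].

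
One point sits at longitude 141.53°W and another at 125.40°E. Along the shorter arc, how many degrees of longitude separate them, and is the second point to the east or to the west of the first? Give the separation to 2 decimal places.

93.07° west

Raw difference: 125.40 − -141.53 = 266.93°.
Normalise into (−180°, 180°]: 266.93° − 360° = -93.07°.
Negative ⇒ the second point lies to the west; separation 93.07°.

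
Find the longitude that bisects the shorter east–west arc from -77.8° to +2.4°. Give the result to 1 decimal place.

Signed shortest Δλ from -77.8° to +2.4° is +80.2°.
Midpoint longitude = -77.8° + (+80.2°)/2 = -77.8° + 40.1° = -37.7°.

-37.7°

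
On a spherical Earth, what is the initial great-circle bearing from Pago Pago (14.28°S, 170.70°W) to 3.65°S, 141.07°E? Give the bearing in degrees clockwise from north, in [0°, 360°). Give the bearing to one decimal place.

277.8°

Δλ = 141.07 − -170.70 = 311.77°; wrapped into (−180°, 180°]: -48.23°.
θ = atan2( sin Δλ · cos φ₂ , cos φ₁ · sin φ₂ − sin φ₁ · cos φ₂ · cos Δλ )
  = atan2(-0.74431, 0.10228) = -82.175° → normalised to [0°, 360°): 277.825°.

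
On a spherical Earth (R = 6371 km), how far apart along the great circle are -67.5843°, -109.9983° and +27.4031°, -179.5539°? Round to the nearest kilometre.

11997 km

Δλ = -179.5539 − -109.9983 = -69.5556°.
Δφ = 27.4031 − -67.5843 = 94.9874°.
a = sin²(Δφ/2) + cos φ₁ · cos φ₂ · sin²(Δλ/2) = 0.653611.
c = 2·atan2(√a, √(1−a)) = 1.88307 rad → d = 6371·c ≈ 11997.03 km.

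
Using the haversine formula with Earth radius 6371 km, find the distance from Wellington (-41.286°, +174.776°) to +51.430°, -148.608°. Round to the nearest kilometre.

10901 km

Δλ = -148.608 − 174.776 = -323.384°; wrapped into (−180°, 180°]: 36.616°.
Δφ = 51.430 − -41.286 = 92.716°.
a = sin²(Δφ/2) + cos φ₁ · cos φ₂ · sin²(Δλ/2) = 0.569921.
c = 2·atan2(√a, √(1−a)) = 1.71110 rad → d = 6371·c ≈ 10901.40 km.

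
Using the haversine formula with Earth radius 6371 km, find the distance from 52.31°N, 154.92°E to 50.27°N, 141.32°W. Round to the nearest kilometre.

Δλ = -141.32 − 154.92 = -296.24°; wrapped into (−180°, 180°]: 63.76°.
Δφ = 50.27 − 52.31 = -2.04°.
a = sin²(Δφ/2) + cos φ₁ · cos φ₂ · sin²(Δλ/2) = 0.109319.
c = 2·atan2(√a, √(1−a)) = 0.67395 rad → d = 6371·c ≈ 4293.75 km.

4294 km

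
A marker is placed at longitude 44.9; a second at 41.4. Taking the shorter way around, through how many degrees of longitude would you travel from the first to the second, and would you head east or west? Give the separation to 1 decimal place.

3.5° west

Raw difference: 41.4 − 44.9 = -3.5°.
Normalise into (−180°, 180°]: -3.5° stays -3.5°.
Negative ⇒ the second point lies to the west; separation 3.5°.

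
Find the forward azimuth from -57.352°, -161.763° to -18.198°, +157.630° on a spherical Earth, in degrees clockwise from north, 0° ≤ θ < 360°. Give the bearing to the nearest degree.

305°

Δλ = 157.630 − -161.763 = 319.393°; wrapped into (−180°, 180°]: -40.607°.
θ = atan2( sin Δλ · cos φ₂ , cos φ₁ · sin φ₂ − sin φ₁ · cos φ₂ · cos Δλ )
  = atan2(-0.61831, 0.43879) = -54.638° → normalised to [0°, 360°): 305.362°.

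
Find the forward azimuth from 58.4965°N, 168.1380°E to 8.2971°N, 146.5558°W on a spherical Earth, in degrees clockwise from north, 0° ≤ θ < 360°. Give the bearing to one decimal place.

126.4°

Δλ = -146.5558 − 168.1380 = -314.6938°; wrapped into (−180°, 180°]: 45.3062°.
θ = atan2( sin Δλ · cos φ₂ , cos φ₁ · sin φ₂ − sin φ₁ · cos φ₂ · cos Δλ )
  = atan2(0.70343, -0.51797) = 126.366° → normalised to [0°, 360°): 126.366°.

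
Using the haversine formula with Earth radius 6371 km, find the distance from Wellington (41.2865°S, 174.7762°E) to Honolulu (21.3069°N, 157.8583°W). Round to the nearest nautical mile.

4055 nmi

Δλ = -157.8583 − 174.7762 = -332.6345°; wrapped into (−180°, 180°]: 27.3655°.
Δφ = 21.3069 − -41.2865 = 62.5934°.
a = sin²(Δφ/2) + cos φ₁ · cos φ₂ · sin²(Δλ/2) = 0.309020.
c = 2·atan2(√a, √(1−a)) = 1.17888 rad → d = 6371·c ≈ 7510.64 km ≈ 4055.42 nmi.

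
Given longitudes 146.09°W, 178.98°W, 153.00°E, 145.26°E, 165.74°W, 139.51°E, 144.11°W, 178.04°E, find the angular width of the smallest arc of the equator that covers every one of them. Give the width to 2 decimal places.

Sort the longitudes: -178.98°, -165.74°, -146.09°, -144.11°, +139.51°, +145.26°, +153.00°, +178.04°.
Eastward gaps between consecutive values (wrapping around): 13.24°, 19.65°, 1.98°, 283.62°, 5.75°, 7.74°, 25.04°, 2.98°.
Largest gap = 283.62° ⇒ minimal covering band is its complement: 360° − 283.62° = 76.38°.
Band runs from +139.51° eastward to -144.11°, crossing the antimeridian.

76.38°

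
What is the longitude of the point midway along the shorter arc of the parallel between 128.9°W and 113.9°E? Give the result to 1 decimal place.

172.5°E

Signed shortest Δλ from -128.9° to +113.9° is -117.2°.
Midpoint longitude = -128.9° + (-117.2°)/2 = -128.9° − 58.6° = -187.5°.
Normalise into (−180°, 180°]: +172.5°.
(The naïve average (-128.9 + +113.9)/2 = -7.5° is on the wrong side of the globe.)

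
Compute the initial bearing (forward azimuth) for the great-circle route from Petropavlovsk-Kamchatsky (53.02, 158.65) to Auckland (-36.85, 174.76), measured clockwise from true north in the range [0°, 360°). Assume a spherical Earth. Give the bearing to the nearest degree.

Δλ = 174.76 − 158.65 = 16.11°.
θ = atan2( sin Δλ · cos φ₂ , cos φ₁ · sin φ₂ − sin φ₁ · cos φ₂ · cos Δλ )
  = atan2(0.22204, -0.97489) = 167.169° → normalised to [0°, 360°): 167.169°.

167°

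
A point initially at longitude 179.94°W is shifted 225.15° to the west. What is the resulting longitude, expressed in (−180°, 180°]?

Start at -179.94°; shift −225.15° → -405.09°.
-405.09° lies outside (−180°, 180°]; add 360° → -45.09°.

45.09°W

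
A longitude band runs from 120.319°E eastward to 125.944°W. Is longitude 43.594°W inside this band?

No

Band width going east from +120.319° to -125.944°: ((-125.944 − 120.319) mod 360) = 113.737°.
Offset of -43.594° east of the west edge: ((-43.594 − 120.319) mod 360) = 196.087°.
196.087° > 113.737° ⇒ outside.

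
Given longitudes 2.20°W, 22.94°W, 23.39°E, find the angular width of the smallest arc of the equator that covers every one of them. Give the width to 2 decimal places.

46.33°

Sort the longitudes: -22.94°, -2.20°, +23.39°.
Eastward gaps between consecutive values (wrapping around): 20.74°, 25.59°, 313.67°.
Largest gap = 313.67° ⇒ minimal covering band is its complement: 360° − 313.67° = 46.33°.
Band runs from -22.94° eastward to +23.39°.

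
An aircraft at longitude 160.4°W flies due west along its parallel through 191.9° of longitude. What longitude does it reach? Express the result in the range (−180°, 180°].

7.7°E

Start at -160.4°; shift −191.9° → -352.3°.
-352.3° lies outside (−180°, 180°]; add 360° → +7.7°.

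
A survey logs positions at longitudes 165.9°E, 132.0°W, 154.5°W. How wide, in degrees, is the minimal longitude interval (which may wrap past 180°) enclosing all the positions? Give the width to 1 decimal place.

Sort the longitudes: -154.5°, -132.0°, +165.9°.
Eastward gaps between consecutive values (wrapping around): 22.5°, 297.9°, 39.6°.
Largest gap = 297.9° ⇒ minimal covering band is its complement: 360° − 297.9° = 62.1°.
Band runs from +165.9° eastward to -132.0°, crossing the antimeridian.

62.1°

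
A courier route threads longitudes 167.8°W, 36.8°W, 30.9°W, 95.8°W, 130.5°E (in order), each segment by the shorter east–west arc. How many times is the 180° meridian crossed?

Leg 1: -167.8° → -36.8°, shortest Δλ = 131.0° (east) — does not cross 180°.
Leg 2: -36.8° → -30.9°, shortest Δλ = 5.9° (east) — does not cross 180°.
Leg 3: -30.9° → -95.8°, shortest Δλ = -64.9° (west) — does not cross 180°.
Leg 4: -95.8° → +130.5°, shortest Δλ = -133.7° (west) — crosses 180°.
Total crossings: 1.

1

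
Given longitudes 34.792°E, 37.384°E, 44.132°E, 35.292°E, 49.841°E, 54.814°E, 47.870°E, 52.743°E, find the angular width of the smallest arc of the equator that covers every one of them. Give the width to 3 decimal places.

20.022°

Sort the longitudes: +34.792°, +35.292°, +37.384°, +44.132°, +47.870°, +49.841°, +52.743°, +54.814°.
Eastward gaps between consecutive values (wrapping around): 0.500°, 2.092°, 6.748°, 3.738°, 1.971°, 2.902°, 2.071°, 339.978°.
Largest gap = 339.978° ⇒ minimal covering band is its complement: 360° − 339.978° = 20.022°.
Band runs from +34.792° eastward to +54.814°.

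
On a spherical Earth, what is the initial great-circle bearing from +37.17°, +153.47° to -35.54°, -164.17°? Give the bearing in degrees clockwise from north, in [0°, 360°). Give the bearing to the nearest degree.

146°

Δλ = -164.17 − 153.47 = -317.64°; wrapped into (−180°, 180°]: 42.36°.
θ = atan2( sin Δλ · cos φ₂ , cos φ₁ · sin φ₂ − sin φ₁ · cos φ₂ · cos Δλ )
  = atan2(0.54827, -0.82646) = 146.440° → normalised to [0°, 360°): 146.440°.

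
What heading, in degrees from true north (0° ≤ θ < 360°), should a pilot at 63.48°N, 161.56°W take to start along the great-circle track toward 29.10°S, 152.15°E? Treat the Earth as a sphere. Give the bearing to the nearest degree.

Δλ = 152.15 − -161.56 = 313.71°; wrapped into (−180°, 180°]: -46.29°.
θ = atan2( sin Δλ · cos φ₂ , cos φ₁ · sin φ₂ − sin φ₁ · cos φ₂ · cos Δλ )
  = atan2(-0.63160, -0.75741) = -140.175° → normalised to [0°, 360°): 219.825°.

220°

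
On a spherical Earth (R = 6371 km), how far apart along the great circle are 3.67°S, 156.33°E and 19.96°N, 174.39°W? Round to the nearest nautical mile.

2235 nmi

Δλ = -174.39 − 156.33 = -330.72°; wrapped into (−180°, 180°]: 29.28°.
Δφ = 19.96 − -3.67 = 23.63°.
a = sin²(Δφ/2) + cos φ₁ · cos φ₂ · sin²(Δλ/2) = 0.101843.
c = 2·atan2(√a, √(1−a)) = 0.64962 rad → d = 6371·c ≈ 4138.73 km ≈ 2234.74 nmi.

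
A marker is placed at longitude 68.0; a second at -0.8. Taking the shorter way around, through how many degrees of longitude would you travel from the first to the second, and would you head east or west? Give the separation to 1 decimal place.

68.8° west

Raw difference: -0.8 − 68.0 = -68.8°.
Normalise into (−180°, 180°]: -68.8° stays -68.8°.
Negative ⇒ the second point lies to the west; separation 68.8°.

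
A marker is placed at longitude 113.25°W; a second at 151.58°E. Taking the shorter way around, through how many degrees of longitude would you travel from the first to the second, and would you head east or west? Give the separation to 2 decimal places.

Raw difference: 151.58 − -113.25 = 264.83°.
Normalise into (−180°, 180°]: 264.83° − 360° = -95.17°.
Negative ⇒ the second point lies to the west; separation 95.17°.

95.17° west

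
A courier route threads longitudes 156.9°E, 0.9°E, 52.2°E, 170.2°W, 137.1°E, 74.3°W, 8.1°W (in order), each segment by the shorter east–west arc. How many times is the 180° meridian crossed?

3

Leg 1: +156.9° → +0.9°, shortest Δλ = -156.0° (west) — does not cross 180°.
Leg 2: +0.9° → +52.2°, shortest Δλ = 51.3° (east) — does not cross 180°.
Leg 3: +52.2° → -170.2°, shortest Δλ = 137.6° (east) — crosses 180°.
Leg 4: -170.2° → +137.1°, shortest Δλ = -52.7° (west) — crosses 180°.
Leg 5: +137.1° → -74.3°, shortest Δλ = 148.6° (east) — crosses 180°.
Leg 6: -74.3° → -8.1°, shortest Δλ = 66.2° (east) — does not cross 180°.
Total crossings: 3.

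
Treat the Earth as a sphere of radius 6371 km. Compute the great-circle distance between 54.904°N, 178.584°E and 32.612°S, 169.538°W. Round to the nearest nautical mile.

Δλ = -169.538 − 178.584 = -348.122°; wrapped into (−180°, 180°]: 11.878°.
Δφ = -32.612 − 54.904 = -87.516°.
a = sin²(Δφ/2) + cos φ₁ · cos φ₂ · sin²(Δλ/2) = 0.483515.
c = 2·atan2(√a, √(1−a)) = 1.53782 rad → d = 6371·c ≈ 9797.45 km ≈ 5290.20 nmi.

5290 nmi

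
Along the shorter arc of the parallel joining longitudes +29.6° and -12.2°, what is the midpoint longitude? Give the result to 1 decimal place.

+8.7°

Signed shortest Δλ from +29.6° to -12.2° is -41.8°.
Midpoint longitude = +29.6° + (-41.8°)/2 = +29.6° − 20.9° = +8.7°.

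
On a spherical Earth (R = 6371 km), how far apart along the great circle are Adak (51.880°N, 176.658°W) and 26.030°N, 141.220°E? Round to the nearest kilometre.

Δλ = 141.220 − -176.658 = 317.878°; wrapped into (−180°, 180°]: -42.122°.
Δφ = 26.030 − 51.880 = -25.850°.
a = sin²(Δφ/2) + cos φ₁ · cos φ₂ · sin²(Δλ/2) = 0.121664.
c = 2·atan2(√a, √(1−a)) = 0.71259 rad → d = 6371·c ≈ 4539.91 km.

4540 km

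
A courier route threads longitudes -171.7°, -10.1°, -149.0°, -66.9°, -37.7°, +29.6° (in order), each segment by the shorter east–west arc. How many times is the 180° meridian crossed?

0

Leg 1: -171.7° → -10.1°, shortest Δλ = 161.6° (east) — does not cross 180°.
Leg 2: -10.1° → -149.0°, shortest Δλ = -138.9° (west) — does not cross 180°.
Leg 3: -149.0° → -66.9°, shortest Δλ = 82.1° (east) — does not cross 180°.
Leg 4: -66.9° → -37.7°, shortest Δλ = 29.2° (east) — does not cross 180°.
Leg 5: -37.7° → +29.6°, shortest Δλ = 67.3° (east) — does not cross 180°.
Total crossings: 0.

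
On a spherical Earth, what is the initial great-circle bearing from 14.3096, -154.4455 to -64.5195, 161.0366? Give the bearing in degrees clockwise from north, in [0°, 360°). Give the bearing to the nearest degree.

Δλ = 161.0366 − -154.4455 = 315.4821°; wrapped into (−180°, 180°]: -44.5179°.
θ = atan2( sin Δλ · cos φ₂ , cos φ₁ · sin φ₂ − sin φ₁ · cos φ₂ · cos Δλ )
  = atan2(-0.30163, -0.95054) = -162.394° → normalised to [0°, 360°): 197.606°.

198°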